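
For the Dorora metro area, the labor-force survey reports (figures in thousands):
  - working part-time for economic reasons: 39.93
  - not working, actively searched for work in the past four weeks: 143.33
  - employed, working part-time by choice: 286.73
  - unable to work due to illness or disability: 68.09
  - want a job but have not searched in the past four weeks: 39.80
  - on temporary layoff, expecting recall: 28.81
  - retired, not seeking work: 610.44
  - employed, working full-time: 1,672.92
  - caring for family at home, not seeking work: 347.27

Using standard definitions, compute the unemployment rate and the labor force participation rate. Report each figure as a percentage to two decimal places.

Unemployment rate ≈ 7.93%; labor force participation rate ≈ 67.08%.

Employed = 39.93 + 286.73 + 1,672.92 = 1,999.58 thousand (anyone who worked, including part-time for economic reasons, counts as employed).
Unemployed = 143.33 + 28.81 = 172.14 thousand (jobless and actively searching, or on temporary layoff).
Labor force = 1,999.58 + 172.14 = 2,171.72 thousand.
Not in labor force = 68.09 + 39.80 + 610.44 + 347.27 = 1,065.60 thousand (those not working and not actively searching are outside the labor force — including those who want a job but have given up searching).
Civilian working-age population = 2,171.72 + 1,065.60 = 3,237.32 thousand.
Unemployment rate = 172.14 / 2,171.72 = 7.93%.
Labor force participation rate = 2,171.72 / 3,237.32 = 67.08%.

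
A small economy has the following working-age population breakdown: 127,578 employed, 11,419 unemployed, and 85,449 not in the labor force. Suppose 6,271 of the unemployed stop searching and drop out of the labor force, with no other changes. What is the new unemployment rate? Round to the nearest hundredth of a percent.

Initially, labor force = 127,578 + 11,419 = 138,997, so u = 11,419/138,997 = 8.22%.
After the change, unemployed and labor force both fall by 6,271 → E = 127,578, U = 5,148, labor force = 132,726.
New unemployment rate = 5,148 / 132,726 = 3.88%.

New unemployment rate ≈ 3.88%.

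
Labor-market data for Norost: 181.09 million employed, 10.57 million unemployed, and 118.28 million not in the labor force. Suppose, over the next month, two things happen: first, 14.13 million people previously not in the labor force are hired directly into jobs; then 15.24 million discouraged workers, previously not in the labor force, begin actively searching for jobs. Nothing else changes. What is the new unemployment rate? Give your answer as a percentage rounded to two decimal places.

New unemployment rate ≈ 11.68%.

Initially, labor force = 181.09 + 10.57 = 191.66 million, so u = 10.57/191.66 = 5.51%.
After the first change, employed and labor force both rise by 14.13; unemployed unchanged → E = 195.22, U = 10.57, labor force = 205.79 million.
After the second change, unemployed and labor force both rise by 15.24 → E = 195.22, U = 25.81, labor force = 221.03 million.
New unemployment rate = 25.81 / 221.03 = 11.68%.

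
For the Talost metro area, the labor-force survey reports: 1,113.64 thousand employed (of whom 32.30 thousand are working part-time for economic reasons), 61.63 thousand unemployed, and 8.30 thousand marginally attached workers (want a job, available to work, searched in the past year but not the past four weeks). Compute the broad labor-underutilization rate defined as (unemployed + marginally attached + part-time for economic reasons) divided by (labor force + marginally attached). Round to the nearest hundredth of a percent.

Labor force = 1,113.64 + 61.63 = 1,175.27 thousand.
Numerator = 61.63 + 8.30 + 32.30 = 102.23 thousand.
Denominator = 1,175.27 + 8.30 = 1,183.57 thousand.
Broad rate = 102.23 / 1,183.57 = 8.64%.

Broad underutilization rate ≈ 8.64%.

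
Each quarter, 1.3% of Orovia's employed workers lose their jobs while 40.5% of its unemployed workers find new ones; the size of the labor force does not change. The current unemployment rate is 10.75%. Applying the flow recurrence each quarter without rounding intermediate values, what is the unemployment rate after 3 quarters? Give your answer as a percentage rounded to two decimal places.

With a fixed labor force, u_{t+1} = u_t + s·(1−u_t) − f·u_t = u_t·(1−s−f) + s.
Here 1−s−f = 0.582 and s = 0.013.
u_1 = 0.107500 × 0.582 + 0.013 = 0.075565.
u_2 = 0.075565 × 0.582 + 0.013 = 0.056979.
u_3 = 0.056979 × 0.582 + 0.013 = 0.046162.

Unemployment rate after three quarters ≈ 4.62%.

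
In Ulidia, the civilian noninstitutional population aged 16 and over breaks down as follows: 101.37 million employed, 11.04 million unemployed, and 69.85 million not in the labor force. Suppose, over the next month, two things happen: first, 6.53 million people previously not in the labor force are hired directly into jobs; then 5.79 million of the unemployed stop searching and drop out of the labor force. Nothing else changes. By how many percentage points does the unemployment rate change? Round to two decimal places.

Initially, labor force = 101.37 + 11.04 = 112.41 million, so u = 11.04/112.41 = 9.82%.
After the first change, employed and labor force both rise by 6.53; unemployed unchanged → E = 107.90, U = 11.04, labor force = 118.94 million.
After the second change, unemployed and labor force both fall by 5.79 → E = 107.90, U = 5.25, labor force = 113.15 million.
New unemployment rate = 5.25 / 113.15 = 4.64%.
Change = 4.64% − 9.82% = −5.18 percentage points.

The unemployment rate changes by −5.18 percentage points.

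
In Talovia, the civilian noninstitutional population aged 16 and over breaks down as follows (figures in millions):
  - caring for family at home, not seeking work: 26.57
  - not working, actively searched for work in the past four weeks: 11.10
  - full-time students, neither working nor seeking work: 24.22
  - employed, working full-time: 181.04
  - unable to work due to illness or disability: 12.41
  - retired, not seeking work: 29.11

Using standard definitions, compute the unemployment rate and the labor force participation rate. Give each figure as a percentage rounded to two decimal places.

Unemployment rate ≈ 5.78%; labor force participation rate ≈ 67.55%.

Employed = 181.04 million.
Unemployed = 11.10 million.
Labor force = 181.04 + 11.10 = 192.14 million.
Not in labor force = 26.57 + 24.22 + 12.41 + 29.11 = 92.31 million (those not working and not actively searching are outside the labor force).
Civilian working-age population = 192.14 + 92.31 = 284.45 million.
Unemployment rate = 11.10 / 192.14 = 5.78%.
Labor force participation rate = 192.14 / 284.45 = 67.55%.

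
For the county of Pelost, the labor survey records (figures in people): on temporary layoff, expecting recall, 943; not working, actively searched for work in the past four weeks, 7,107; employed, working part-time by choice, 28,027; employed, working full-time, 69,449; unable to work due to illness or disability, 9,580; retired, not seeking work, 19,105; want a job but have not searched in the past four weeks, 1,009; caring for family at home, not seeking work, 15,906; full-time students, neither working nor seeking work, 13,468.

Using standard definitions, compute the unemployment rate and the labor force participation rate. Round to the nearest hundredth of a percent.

Unemployment rate ≈ 7.63%; labor force participation rate ≈ 64.11%.

Employed = 28,027 + 69,449 = 97,476.
Unemployed = 943 + 7,107 = 8,050 (jobless and actively searching, or on temporary layoff).
Labor force = 97,476 + 8,050 = 105,526.
Not in labor force = 9,580 + 19,105 + 1,009 + 15,906 + 13,468 = 59,068 (those not working and not actively searching are outside the labor force — including those who want a job but have given up searching).
Civilian working-age population = 105,526 + 59,068 = 164,594.
Unemployment rate = 8,050 / 105,526 = 7.63%.
Labor force participation rate = 105,526 / 164,594 = 64.11%.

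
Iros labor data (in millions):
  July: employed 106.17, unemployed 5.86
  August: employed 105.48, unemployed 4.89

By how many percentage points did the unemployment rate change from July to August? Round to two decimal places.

The unemployment rate changed by −0.80 percentage points.

July: labor force = 106.17 + 5.86 = 112.03; u = 5.86/112.03 = 5.23%.
August: labor force = 105.48 + 4.89 = 110.37; u = 4.89/110.37 = 4.43%.
Change = 4.43% − 5.23% = −0.80 pp.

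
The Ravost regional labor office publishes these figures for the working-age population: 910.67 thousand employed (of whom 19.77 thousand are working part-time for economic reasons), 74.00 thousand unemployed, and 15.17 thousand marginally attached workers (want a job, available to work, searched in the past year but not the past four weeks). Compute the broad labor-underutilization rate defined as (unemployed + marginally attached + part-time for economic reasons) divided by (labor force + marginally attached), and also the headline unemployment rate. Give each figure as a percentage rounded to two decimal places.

Broad underutilization rate ≈ 10.90%; headline unemployment rate ≈ 7.52%.

Labor force = 910.67 + 74.00 = 984.67 thousand.
Numerator = 74.00 + 15.17 + 19.77 = 108.94 thousand.
Denominator = 984.67 + 15.17 = 999.84 thousand.
Broad rate = 108.94 / 999.84 = 10.90%.
Headline unemployment rate = 74.00 / 984.67 = 7.52%.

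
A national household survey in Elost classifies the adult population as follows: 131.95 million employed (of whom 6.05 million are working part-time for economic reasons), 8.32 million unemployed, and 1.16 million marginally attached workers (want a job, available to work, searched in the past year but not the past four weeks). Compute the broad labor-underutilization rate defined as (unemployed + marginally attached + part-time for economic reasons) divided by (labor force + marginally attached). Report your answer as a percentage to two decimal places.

Labor force = 131.95 + 8.32 = 140.27 million.
Numerator = 8.32 + 1.16 + 6.05 = 15.53 million.
Denominator = 140.27 + 1.16 = 141.43 million.
Broad rate = 15.53 / 141.43 = 10.98%.

Broad underutilization rate ≈ 10.98%.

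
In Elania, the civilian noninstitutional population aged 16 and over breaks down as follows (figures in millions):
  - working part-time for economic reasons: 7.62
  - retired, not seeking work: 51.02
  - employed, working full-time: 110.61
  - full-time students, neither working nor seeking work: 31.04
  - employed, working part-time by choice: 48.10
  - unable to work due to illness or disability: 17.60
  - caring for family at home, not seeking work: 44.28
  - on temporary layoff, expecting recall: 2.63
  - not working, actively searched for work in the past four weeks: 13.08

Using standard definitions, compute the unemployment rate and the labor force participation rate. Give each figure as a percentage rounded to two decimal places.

Employed = 7.62 + 110.61 + 48.10 = 166.33 million (anyone who worked, including part-time for economic reasons, counts as employed).
Unemployed = 2.63 + 13.08 = 15.71 million (jobless and actively searching, or on temporary layoff).
Labor force = 166.33 + 15.71 = 182.04 million.
Not in labor force = 51.02 + 31.04 + 17.60 + 44.28 = 143.94 million (those not working and not actively searching are outside the labor force).
Civilian working-age population = 182.04 + 143.94 = 325.98 million.
Unemployment rate = 15.71 / 182.04 = 8.63%.
Labor force participation rate = 182.04 / 325.98 = 55.84%.

Unemployment rate ≈ 8.63%; labor force participation rate ≈ 55.84%.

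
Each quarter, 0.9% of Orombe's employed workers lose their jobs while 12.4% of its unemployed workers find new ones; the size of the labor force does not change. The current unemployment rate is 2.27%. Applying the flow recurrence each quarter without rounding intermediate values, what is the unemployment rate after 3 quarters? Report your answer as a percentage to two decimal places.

Unemployment rate after three quarters ≈ 3.84%.

With a fixed labor force, u_{t+1} = u_t + s·(1−u_t) − f·u_t = u_t·(1−s−f) + s.
Here 1−s−f = 0.867 and s = 0.009.
u_1 = 0.022700 × 0.867 + 0.009 = 0.028681.
u_2 = 0.028681 × 0.867 + 0.009 = 0.033866.
u_3 = 0.033866 × 0.867 + 0.009 = 0.038362.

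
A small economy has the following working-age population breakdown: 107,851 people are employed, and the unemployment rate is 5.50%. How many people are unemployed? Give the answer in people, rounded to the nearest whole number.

About 6,277 are unemployed.

Let U be the number unemployed. The labor force is E + U, and U/(E+U) = 0.0550.
So U = 0.0550 × 107,851 / (1 − 0.0550) = 5931.81 / 0.9450 ≈ 6,277.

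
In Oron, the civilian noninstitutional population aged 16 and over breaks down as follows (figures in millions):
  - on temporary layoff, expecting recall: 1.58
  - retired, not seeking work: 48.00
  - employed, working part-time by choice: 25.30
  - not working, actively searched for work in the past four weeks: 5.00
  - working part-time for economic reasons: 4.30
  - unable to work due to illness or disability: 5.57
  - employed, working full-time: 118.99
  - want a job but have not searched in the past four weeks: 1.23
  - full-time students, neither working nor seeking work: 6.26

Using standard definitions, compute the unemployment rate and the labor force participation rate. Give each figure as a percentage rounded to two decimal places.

Employed = 25.30 + 4.30 + 118.99 = 148.59 million (anyone who worked, including part-time for economic reasons, counts as employed).
Unemployed = 1.58 + 5.00 = 6.58 million (jobless and actively searching, or on temporary layoff).
Labor force = 148.59 + 6.58 = 155.17 million.
Not in labor force = 48.00 + 5.57 + 1.23 + 6.26 = 61.06 million (those not working and not actively searching are outside the labor force — including those who want a job but have given up searching).
Civilian working-age population = 155.17 + 61.06 = 216.23 million.
Unemployment rate = 6.58 / 155.17 = 4.24%.
Labor force participation rate = 155.17 / 216.23 = 71.76%.

Unemployment rate ≈ 4.24%; labor force participation rate ≈ 71.76%.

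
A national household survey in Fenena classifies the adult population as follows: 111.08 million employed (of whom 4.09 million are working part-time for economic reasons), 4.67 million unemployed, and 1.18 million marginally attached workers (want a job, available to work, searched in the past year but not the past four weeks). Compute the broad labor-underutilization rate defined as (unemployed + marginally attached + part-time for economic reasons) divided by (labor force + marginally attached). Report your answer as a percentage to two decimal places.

Broad underutilization rate ≈ 8.50%.

Labor force = 111.08 + 4.67 = 115.75 million.
Numerator = 4.67 + 1.18 + 4.09 = 9.94 million.
Denominator = 115.75 + 1.18 = 116.93 million.
Broad rate = 9.94 / 116.93 = 8.50%.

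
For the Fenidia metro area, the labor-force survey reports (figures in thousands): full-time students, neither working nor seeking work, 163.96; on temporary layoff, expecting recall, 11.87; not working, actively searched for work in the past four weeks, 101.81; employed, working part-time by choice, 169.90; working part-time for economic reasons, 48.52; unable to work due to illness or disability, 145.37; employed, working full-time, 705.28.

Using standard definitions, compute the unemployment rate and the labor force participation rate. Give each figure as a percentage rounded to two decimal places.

Employed = 169.90 + 48.52 + 705.28 = 923.70 thousand (anyone who worked, including part-time for economic reasons, counts as employed).
Unemployed = 11.87 + 101.81 = 113.68 thousand (jobless and actively searching, or on temporary layoff).
Labor force = 923.70 + 113.68 = 1,037.38 thousand.
Not in labor force = 163.96 + 145.37 = 309.33 thousand (those not working and not actively searching are outside the labor force).
Civilian working-age population = 1,037.38 + 309.33 = 1,346.71 thousand.
Unemployment rate = 113.68 / 1,037.38 = 10.96%.
Labor force participation rate = 1,037.38 / 1,346.71 = 77.03%.

Unemployment rate ≈ 10.96%; labor force participation rate ≈ 77.03%.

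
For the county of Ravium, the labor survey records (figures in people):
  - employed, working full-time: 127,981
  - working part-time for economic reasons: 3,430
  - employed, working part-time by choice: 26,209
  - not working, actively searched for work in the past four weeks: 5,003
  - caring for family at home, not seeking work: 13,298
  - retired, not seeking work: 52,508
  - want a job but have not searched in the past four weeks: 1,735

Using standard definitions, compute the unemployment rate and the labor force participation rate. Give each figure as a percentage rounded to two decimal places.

Unemployment rate ≈ 3.08%; labor force participation rate ≈ 70.66%.

Employed = 127,981 + 3,430 + 26,209 = 157,620 (anyone who worked, including part-time for economic reasons, counts as employed).
Unemployed = 5,003.
Labor force = 157,620 + 5,003 = 162,623.
Not in labor force = 13,298 + 52,508 + 1,735 = 67,541 (those not working and not actively searching are outside the labor force — including those who want a job but have given up searching).
Civilian working-age population = 162,623 + 67,541 = 230,164.
Unemployment rate = 5,003 / 162,623 = 3.08%.
Labor force participation rate = 162,623 / 230,164 = 70.66%.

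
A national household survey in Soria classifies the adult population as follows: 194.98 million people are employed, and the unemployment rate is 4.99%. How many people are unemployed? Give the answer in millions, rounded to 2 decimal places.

About 10.24 million are unemployed.

Let U be the number unemployed. The labor force is E + U, and U/(E+U) = 0.0499.
So U = 0.0499 × 194.98 / (1 − 0.0499) = 9.7295 / 0.9501 ≈ 10.24 million.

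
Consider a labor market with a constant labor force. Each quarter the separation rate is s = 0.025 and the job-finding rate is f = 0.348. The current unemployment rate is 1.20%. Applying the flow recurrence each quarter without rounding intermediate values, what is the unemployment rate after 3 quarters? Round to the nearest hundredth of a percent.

Unemployment rate after three quarters ≈ 5.35%.

With a fixed labor force, u_{t+1} = u_t + s·(1−u_t) − f·u_t = u_t·(1−s−f) + s.
Here 1−s−f = 0.627 and s = 0.025.
u_1 = 0.012000 × 0.627 + 0.025 = 0.032524.
u_2 = 0.032524 × 0.627 + 0.025 = 0.045393.
u_3 = 0.045393 × 0.627 + 0.025 = 0.053461.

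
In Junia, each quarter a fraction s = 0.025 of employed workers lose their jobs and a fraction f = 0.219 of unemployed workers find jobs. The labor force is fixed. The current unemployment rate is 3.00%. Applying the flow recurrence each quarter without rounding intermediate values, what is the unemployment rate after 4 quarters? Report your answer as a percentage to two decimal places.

With a fixed labor force, u_{t+1} = u_t + s·(1−u_t) − f·u_t = u_t·(1−s−f) + s.
Here 1−s−f = 0.756 and s = 0.025.
u_1 = 0.030000 × 0.756 + 0.025 = 0.047680.
u_2 = 0.047680 × 0.756 + 0.025 = 0.061046.
u_3 = 0.061046 × 0.756 + 0.025 = 0.071151.
u_4 = 0.071151 × 0.756 + 0.025 = 0.078790.

Unemployment rate after four quarters ≈ 7.88%.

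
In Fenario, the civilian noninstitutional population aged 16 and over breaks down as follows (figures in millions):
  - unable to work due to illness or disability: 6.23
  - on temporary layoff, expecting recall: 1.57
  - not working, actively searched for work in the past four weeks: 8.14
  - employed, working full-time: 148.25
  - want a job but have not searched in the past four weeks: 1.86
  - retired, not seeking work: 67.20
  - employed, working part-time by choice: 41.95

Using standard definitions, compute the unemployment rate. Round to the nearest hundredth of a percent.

Employed = 148.25 + 41.95 = 190.20 million.
Unemployed = 1.57 + 8.14 = 9.71 million (jobless and actively searching, or on temporary layoff).
Labor force = 190.20 + 9.71 = 199.91 million.
Unemployment rate = 9.71 / 199.91 = 4.86%.

Unemployment rate ≈ 4.86%.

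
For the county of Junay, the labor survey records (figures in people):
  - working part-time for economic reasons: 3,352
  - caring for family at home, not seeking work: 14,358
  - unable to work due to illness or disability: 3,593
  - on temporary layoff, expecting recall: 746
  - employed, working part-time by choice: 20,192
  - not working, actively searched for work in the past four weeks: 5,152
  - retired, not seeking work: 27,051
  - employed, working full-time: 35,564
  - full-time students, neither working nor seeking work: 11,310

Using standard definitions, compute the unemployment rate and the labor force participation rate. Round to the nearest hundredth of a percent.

Unemployment rate ≈ 9.07%; labor force participation rate ≈ 53.58%.

Employed = 3,352 + 20,192 + 35,564 = 59,108 (anyone who worked, including part-time for economic reasons, counts as employed).
Unemployed = 746 + 5,152 = 5,898 (jobless and actively searching, or on temporary layoff).
Labor force = 59,108 + 5,898 = 65,006.
Not in labor force = 14,358 + 3,593 + 27,051 + 11,310 = 56,312 (those not working and not actively searching are outside the labor force).
Civilian working-age population = 65,006 + 56,312 = 121,318.
Unemployment rate = 5,898 / 65,006 = 9.07%.
Labor force participation rate = 65,006 / 121,318 = 53.58%.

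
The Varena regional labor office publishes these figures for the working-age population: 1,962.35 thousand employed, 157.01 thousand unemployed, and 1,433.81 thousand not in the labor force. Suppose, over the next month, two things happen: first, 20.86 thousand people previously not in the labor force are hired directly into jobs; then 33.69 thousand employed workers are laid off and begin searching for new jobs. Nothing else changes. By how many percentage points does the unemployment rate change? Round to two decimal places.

The unemployment rate changes by +1.50 percentage points.

Initially, labor force = 1,962.35 + 157.01 = 2,119.36 thousand, so u = 157.01/2,119.36 = 7.41%.
After the first change, employed and labor force both rise by 20.86; unemployed unchanged → E = 1,983.21, U = 157.01, labor force = 2,140.22 thousand.
After the second change, employed falls and unemployed rises by 33.69; labor force unchanged → E = 1,949.52, U = 190.70, labor force = 2,140.22 thousand.
New unemployment rate = 190.70 / 2,140.22 = 8.91%.
Change = 8.91% − 7.41% = +1.50 percentage points.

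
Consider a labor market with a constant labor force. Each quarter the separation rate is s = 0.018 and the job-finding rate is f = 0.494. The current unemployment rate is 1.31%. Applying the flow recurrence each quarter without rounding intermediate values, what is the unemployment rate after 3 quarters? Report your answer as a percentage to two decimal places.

Unemployment rate after three quarters ≈ 3.26%.

With a fixed labor force, u_{t+1} = u_t + s·(1−u_t) − f·u_t = u_t·(1−s−f) + s.
Here 1−s−f = 0.488 and s = 0.018.
u_1 = 0.013100 × 0.488 + 0.018 = 0.024393.
u_2 = 0.024393 × 0.488 + 0.018 = 0.029904.
u_3 = 0.029904 × 0.488 + 0.018 = 0.032593.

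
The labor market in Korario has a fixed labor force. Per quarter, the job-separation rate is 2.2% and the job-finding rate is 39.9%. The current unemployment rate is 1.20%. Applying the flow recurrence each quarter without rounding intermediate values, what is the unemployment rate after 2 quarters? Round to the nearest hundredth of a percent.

Unemployment rate after two quarters ≈ 3.88%.

With a fixed labor force, u_{t+1} = u_t + s·(1−u_t) − f·u_t = u_t·(1−s−f) + s.
Here 1−s−f = 0.579 and s = 0.022.
u_1 = 0.012000 × 0.579 + 0.022 = 0.028948.
u_2 = 0.028948 × 0.579 + 0.022 = 0.038761.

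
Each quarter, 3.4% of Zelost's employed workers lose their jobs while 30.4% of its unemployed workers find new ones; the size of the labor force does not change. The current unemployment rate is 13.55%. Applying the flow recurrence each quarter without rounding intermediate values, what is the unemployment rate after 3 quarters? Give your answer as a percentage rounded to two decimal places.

Unemployment rate after three quarters ≈ 11.07%.

With a fixed labor force, u_{t+1} = u_t + s·(1−u_t) − f·u_t = u_t·(1−s−f) + s.
Here 1−s−f = 0.662 and s = 0.034.
u_1 = 0.135500 × 0.662 + 0.034 = 0.123701.
u_2 = 0.123701 × 0.662 + 0.034 = 0.115890.
u_3 = 0.115890 × 0.662 + 0.034 = 0.110719.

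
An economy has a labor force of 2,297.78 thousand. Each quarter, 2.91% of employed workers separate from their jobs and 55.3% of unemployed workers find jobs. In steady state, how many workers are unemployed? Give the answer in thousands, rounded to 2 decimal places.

Steady-state unemployment rate u* = s/(s+f) = 2.91/(2.91+55.3) = 0.049991.
Unemployed = u* × labor force = 0.049991 × 2,297.78 ≈ 114.87 thousand.

About 114.87 thousand are unemployed in steady state.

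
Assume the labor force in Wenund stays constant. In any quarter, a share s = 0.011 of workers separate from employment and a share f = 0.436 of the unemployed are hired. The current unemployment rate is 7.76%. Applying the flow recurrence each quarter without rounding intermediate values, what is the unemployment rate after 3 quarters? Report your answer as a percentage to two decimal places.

With a fixed labor force, u_{t+1} = u_t + s·(1−u_t) − f·u_t = u_t·(1−s−f) + s.
Here 1−s−f = 0.553 and s = 0.011.
u_1 = 0.077600 × 0.553 + 0.011 = 0.053913.
u_2 = 0.053913 × 0.553 + 0.011 = 0.040814.
u_3 = 0.040814 × 0.553 + 0.011 = 0.033570.

Unemployment rate after three quarters ≈ 3.36%.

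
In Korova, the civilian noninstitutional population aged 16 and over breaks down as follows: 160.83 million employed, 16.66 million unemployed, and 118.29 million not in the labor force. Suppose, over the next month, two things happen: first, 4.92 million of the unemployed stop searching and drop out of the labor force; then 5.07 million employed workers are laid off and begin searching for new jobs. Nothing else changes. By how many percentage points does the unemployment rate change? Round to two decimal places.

Initially, labor force = 160.83 + 16.66 = 177.49 million, so u = 16.66/177.49 = 9.39%.
After the first change, unemployed and labor force both fall by 4.92 → E = 160.83, U = 11.74, labor force = 172.57 million.
After the second change, employed falls and unemployed rises by 5.07; labor force unchanged → E = 155.76, U = 16.81, labor force = 172.57 million.
New unemployment rate = 16.81 / 172.57 = 9.74%.
Change = 9.74% − 9.39% = +0.35 percentage points.

The unemployment rate changes by +0.35 percentage points.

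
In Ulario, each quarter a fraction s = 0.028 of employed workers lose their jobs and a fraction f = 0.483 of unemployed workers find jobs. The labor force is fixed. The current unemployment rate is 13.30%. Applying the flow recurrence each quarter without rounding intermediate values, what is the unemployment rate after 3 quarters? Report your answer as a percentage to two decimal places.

Unemployment rate after three quarters ≈ 6.39%.

With a fixed labor force, u_{t+1} = u_t + s·(1−u_t) − f·u_t = u_t·(1−s−f) + s.
Here 1−s−f = 0.489 and s = 0.028.
u_1 = 0.133000 × 0.489 + 0.028 = 0.093037.
u_2 = 0.093037 × 0.489 + 0.028 = 0.073495.
u_3 = 0.073495 × 0.489 + 0.028 = 0.063939.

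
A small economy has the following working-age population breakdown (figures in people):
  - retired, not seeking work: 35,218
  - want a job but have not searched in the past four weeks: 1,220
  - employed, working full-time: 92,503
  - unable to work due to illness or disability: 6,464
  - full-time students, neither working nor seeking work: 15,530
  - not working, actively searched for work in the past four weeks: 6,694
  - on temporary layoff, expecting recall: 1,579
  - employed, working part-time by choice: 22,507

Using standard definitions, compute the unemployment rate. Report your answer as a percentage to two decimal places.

Unemployment rate ≈ 6.71%.

Employed = 92,503 + 22,507 = 115,010.
Unemployed = 6,694 + 1,579 = 8,273 (jobless and actively searching, or on temporary layoff).
Labor force = 115,010 + 8,273 = 123,283.
Unemployment rate = 8,273 / 123,283 = 6.71%.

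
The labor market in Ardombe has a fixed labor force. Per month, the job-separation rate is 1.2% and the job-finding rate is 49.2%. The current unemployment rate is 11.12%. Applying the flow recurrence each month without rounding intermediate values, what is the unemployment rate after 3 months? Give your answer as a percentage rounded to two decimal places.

With a fixed labor force, u_{t+1} = u_t + s·(1−u_t) − f·u_t = u_t·(1−s−f) + s.
Here 1−s−f = 0.496 and s = 0.012.
u_1 = 0.111200 × 0.496 + 0.012 = 0.067155.
u_2 = 0.067155 × 0.496 + 0.012 = 0.045309.
u_3 = 0.045309 × 0.496 + 0.012 = 0.034473.

Unemployment rate after three months ≈ 3.45%.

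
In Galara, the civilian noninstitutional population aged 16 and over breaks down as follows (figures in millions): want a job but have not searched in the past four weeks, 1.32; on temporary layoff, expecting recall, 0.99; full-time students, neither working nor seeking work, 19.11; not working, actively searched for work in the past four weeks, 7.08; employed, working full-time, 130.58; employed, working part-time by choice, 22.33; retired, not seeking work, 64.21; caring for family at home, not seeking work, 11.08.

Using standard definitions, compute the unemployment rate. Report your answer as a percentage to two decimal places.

Unemployment rate ≈ 5.01%.

Employed = 130.58 + 22.33 = 152.91 million.
Unemployed = 0.99 + 7.08 = 8.07 million (jobless and actively searching, or on temporary layoff).
Labor force = 152.91 + 8.07 = 160.98 million.
Unemployment rate = 8.07 / 160.98 = 5.01%.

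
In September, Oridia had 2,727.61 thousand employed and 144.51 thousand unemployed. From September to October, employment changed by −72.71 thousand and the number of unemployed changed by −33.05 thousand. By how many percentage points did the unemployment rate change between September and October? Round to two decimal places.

The unemployment rate changed by −1.00 percentage points.

September: labor force = 2,727.61 + 144.51 = 2,872.12; u = 144.51/2,872.12 = 5.03%.
October: labor force = 2,654.90 + 111.46 = 2,766.36; u = 111.46/2,766.36 = 4.03%.
Change = 4.03% − 5.03% = −1.00 pp.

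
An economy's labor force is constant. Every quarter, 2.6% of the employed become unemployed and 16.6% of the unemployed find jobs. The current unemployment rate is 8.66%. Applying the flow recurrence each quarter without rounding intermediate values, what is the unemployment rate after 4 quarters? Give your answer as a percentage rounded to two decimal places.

With a fixed labor force, u_{t+1} = u_t + s·(1−u_t) − f·u_t = u_t·(1−s−f) + s.
Here 1−s−f = 0.808 and s = 0.026.
u_1 = 0.086600 × 0.808 + 0.026 = 0.095973.
u_2 = 0.095973 × 0.808 + 0.026 = 0.103546.
u_3 = 0.103546 × 0.808 + 0.026 = 0.109665.
u_4 = 0.109665 × 0.808 + 0.026 = 0.114609.

Unemployment rate after four quarters ≈ 11.46%.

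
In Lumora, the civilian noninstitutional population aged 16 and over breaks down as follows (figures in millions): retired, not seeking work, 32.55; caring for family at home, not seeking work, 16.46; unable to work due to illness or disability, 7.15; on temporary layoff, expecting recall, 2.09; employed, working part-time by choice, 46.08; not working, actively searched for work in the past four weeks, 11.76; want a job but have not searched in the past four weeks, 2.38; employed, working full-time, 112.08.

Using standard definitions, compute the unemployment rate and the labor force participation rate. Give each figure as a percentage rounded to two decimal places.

Unemployment rate ≈ 8.05%; labor force participation rate ≈ 74.61%.

Employed = 46.08 + 112.08 = 158.16 million.
Unemployed = 2.09 + 11.76 = 13.85 million (jobless and actively searching, or on temporary layoff).
Labor force = 158.16 + 13.85 = 172.01 million.
Not in labor force = 32.55 + 16.46 + 7.15 + 2.38 = 58.54 million (those not working and not actively searching are outside the labor force — including those who want a job but have given up searching).
Civilian working-age population = 172.01 + 58.54 = 230.55 million.
Unemployment rate = 13.85 / 172.01 = 8.05%.
Labor force participation rate = 172.01 / 230.55 = 74.61%.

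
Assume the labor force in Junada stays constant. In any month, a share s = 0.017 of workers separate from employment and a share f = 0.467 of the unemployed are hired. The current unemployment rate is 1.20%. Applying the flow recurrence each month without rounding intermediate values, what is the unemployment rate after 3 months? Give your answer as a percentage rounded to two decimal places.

With a fixed labor force, u_{t+1} = u_t + s·(1−u_t) − f·u_t = u_t·(1−s−f) + s.
Here 1−s−f = 0.516 and s = 0.017.
u_1 = 0.012000 × 0.516 + 0.017 = 0.023192.
u_2 = 0.023192 × 0.516 + 0.017 = 0.028967.
u_3 = 0.028967 × 0.516 + 0.017 = 0.031947.

Unemployment rate after three months ≈ 3.19%.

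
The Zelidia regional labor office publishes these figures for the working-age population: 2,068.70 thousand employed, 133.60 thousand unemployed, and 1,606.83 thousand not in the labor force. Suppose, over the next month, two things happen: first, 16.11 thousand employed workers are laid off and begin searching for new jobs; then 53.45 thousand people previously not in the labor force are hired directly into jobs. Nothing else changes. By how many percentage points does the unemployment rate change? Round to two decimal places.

The unemployment rate changes by +0.57 percentage points.

Initially, labor force = 2,068.70 + 133.60 = 2,202.30 thousand, so u = 133.60/2,202.30 = 6.07%.
After the first change, employed falls and unemployed rises by 16.11; labor force unchanged → E = 2,052.59, U = 149.71, labor force = 2,202.30 thousand.
After the second change, employed and labor force both rise by 53.45; unemployed unchanged → E = 2,106.04, U = 149.71, labor force = 2,255.75 thousand.
New unemployment rate = 149.71 / 2,255.75 = 6.64%.
Change = 6.64% − 6.07% = +0.57 percentage points.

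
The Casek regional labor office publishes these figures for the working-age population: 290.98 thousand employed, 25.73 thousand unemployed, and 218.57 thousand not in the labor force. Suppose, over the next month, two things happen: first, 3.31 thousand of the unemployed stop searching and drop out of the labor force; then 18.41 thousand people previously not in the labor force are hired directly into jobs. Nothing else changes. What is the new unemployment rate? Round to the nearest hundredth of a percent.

New unemployment rate ≈ 6.76%.

Initially, labor force = 290.98 + 25.73 = 316.71 thousand, so u = 25.73/316.71 = 8.12%.
After the first change, unemployed and labor force both fall by 3.31 → E = 290.98, U = 22.42, labor force = 313.40 thousand.
After the second change, employed and labor force both rise by 18.41; unemployed unchanged → E = 309.39, U = 22.42, labor force = 331.81 thousand.
New unemployment rate = 22.42 / 331.81 = 6.76%.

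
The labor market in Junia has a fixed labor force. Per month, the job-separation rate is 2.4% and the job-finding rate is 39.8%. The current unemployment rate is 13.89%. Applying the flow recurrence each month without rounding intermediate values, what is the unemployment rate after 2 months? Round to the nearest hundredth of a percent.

Unemployment rate after two months ≈ 8.43%.

With a fixed labor force, u_{t+1} = u_t + s·(1−u_t) − f·u_t = u_t·(1−s−f) + s.
Here 1−s−f = 0.578 and s = 0.024.
u_1 = 0.138900 × 0.578 + 0.024 = 0.104284.
u_2 = 0.104284 × 0.578 + 0.024 = 0.084276.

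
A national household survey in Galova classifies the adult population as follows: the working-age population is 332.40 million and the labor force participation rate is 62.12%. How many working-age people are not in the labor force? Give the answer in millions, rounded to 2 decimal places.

About 125.91 million are not in the labor force.

Share not in the labor force = 1 − 0.6212 = 0.3788.
Not in labor force = 0.3788 × 332.40 ≈ 125.91 million.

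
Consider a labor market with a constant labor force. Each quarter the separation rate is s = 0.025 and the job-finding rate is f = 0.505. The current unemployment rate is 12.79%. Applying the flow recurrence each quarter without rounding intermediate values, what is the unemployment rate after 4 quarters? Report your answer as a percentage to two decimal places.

With a fixed labor force, u_{t+1} = u_t + s·(1−u_t) − f·u_t = u_t·(1−s−f) + s.
Here 1−s−f = 0.470 and s = 0.025.
u_1 = 0.127900 × 0.470 + 0.025 = 0.085113.
u_2 = 0.085113 × 0.470 + 0.025 = 0.065003.
u_3 = 0.065003 × 0.470 + 0.025 = 0.055551.
u_4 = 0.055551 × 0.470 + 0.025 = 0.051109.

Unemployment rate after four quarters ≈ 5.11%.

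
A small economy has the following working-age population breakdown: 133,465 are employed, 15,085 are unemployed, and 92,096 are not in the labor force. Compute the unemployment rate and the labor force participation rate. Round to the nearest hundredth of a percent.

Labor force = employed + unemployed = 133,465 + 15,085 = 148,550.
Working-age population = 148,550 + 92,096 = 240,646.
Unemployment rate = 15,085 / 148,550 = 10.15%.
Labor force participation rate = 148,550 / 240,646 = 61.73%.

Unemployment rate ≈ 10.15%; labor force participation rate ≈ 61.73%.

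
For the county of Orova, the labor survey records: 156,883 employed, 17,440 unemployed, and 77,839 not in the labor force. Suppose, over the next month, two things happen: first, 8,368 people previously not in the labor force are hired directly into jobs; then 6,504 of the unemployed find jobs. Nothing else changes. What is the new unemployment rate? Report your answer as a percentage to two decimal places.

Initially, labor force = 156,883 + 17,440 = 174,323, so u = 17,440/174,323 = 10.00%.
After the first change, employed and labor force both rise by 8,368; unemployed unchanged → E = 165,251, U = 17,440, labor force = 182,691.
After the second change, unemployed falls and employed rises by 6,504; labor force unchanged → E = 171,755, U = 10,936, labor force = 182,691.
New unemployment rate = 10,936 / 182,691 = 5.99%.

New unemployment rate ≈ 5.99%.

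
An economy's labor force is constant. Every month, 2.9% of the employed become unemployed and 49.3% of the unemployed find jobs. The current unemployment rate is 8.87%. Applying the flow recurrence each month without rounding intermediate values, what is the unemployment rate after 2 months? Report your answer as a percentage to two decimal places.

With a fixed labor force, u_{t+1} = u_t + s·(1−u_t) − f·u_t = u_t·(1−s−f) + s.
Here 1−s−f = 0.478 and s = 0.029.
u_1 = 0.088700 × 0.478 + 0.029 = 0.071399.
u_2 = 0.071399 × 0.478 + 0.029 = 0.063129.

Unemployment rate after two months ≈ 6.31%.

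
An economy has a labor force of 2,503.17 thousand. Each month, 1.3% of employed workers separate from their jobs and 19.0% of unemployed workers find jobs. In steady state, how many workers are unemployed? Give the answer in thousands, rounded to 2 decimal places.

Steady-state unemployment rate u* = s/(s+f) = 1.3/(1.3+19.0) = 0.064039.
Unemployed = u* × labor force = 0.064039 × 2,503.17 ≈ 160.30 thousand.

About 160.30 thousand are unemployed in steady state.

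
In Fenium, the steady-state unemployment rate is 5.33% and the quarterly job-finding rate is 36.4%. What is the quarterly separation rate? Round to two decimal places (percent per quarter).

Separation rate ≈ 2.05% per quarter.

From u* = s/(s+f): s = u·f/(1−u).
s = 0.0533 × 36.4 / (1 − 0.0533) = 1.9401 / 0.9467 ≈ 2.05% per quarter.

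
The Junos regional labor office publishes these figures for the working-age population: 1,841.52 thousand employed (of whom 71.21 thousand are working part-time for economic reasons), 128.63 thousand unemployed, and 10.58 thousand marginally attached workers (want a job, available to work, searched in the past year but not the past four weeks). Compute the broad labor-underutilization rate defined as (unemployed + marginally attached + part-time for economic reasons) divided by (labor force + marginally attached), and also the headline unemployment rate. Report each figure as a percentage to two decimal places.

Broad underutilization rate ≈ 10.62%; headline unemployment rate ≈ 6.53%.

Labor force = 1,841.52 + 128.63 = 1,970.15 thousand.
Numerator = 128.63 + 10.58 + 71.21 = 210.42 thousand.
Denominator = 1,970.15 + 10.58 = 1,980.73 thousand.
Broad rate = 210.42 / 1,980.73 = 10.62%.
Headline unemployment rate = 128.63 / 1,970.15 = 6.53%.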